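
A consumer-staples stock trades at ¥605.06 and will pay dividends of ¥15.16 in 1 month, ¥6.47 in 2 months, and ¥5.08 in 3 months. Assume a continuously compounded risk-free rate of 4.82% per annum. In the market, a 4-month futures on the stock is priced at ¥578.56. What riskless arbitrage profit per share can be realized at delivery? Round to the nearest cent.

PV(dividends) I = 15.16·e^(−0.0482·1/12) + 6.47·e^(−0.0482·2/12) + 5.08·e^(−0.0482·3/12) = 26.5366
Fair futures F* = (S − I)·e^(rT) = (605.06 − 26.5366)·e^0.016067 = 578.5234 × 1.016197 = 587.8937
Market ¥578.56 < fair 587.8937: forward underpriced → reverse cash-and-carry (short the stock, invest proceeds at r, pay the dividends, go long the forward).
Profit at T = |F_mkt − F*| = |578.56 − 587.8937| = ¥9.33 per share

¥9.33 per share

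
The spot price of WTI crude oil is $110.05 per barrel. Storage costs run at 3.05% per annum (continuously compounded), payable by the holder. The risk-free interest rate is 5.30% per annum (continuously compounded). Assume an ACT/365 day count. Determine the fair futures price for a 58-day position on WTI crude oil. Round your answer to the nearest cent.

$111.52 per barrel

Net carry = r + u − y = 0.0530 + 0.0305 − 0.0000 = 0.0835
F = S·e^((r+u−y)T) = 110.05 · e^(0.0835 × 58/365) = 110.05 · e^0.013268
= 110.05 × 1.013356 = $111.52 per barrel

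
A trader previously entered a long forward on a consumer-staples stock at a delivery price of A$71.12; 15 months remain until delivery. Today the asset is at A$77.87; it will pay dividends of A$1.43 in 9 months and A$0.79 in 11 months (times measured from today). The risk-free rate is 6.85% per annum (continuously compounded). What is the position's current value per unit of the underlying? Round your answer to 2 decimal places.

A$10.49

PV(remaining dividends) I = 1.43·e^(−0.0685·9/12) + 0.79·e^(−0.0685·11/12) = 2.1003
Current forward F = (S − I)·e^(rT) = (77.87 − 2.1003)·e^(0.0685·15/12) = 75.7697 × 1.089398 = 82.5434
Value (long) = (F − K)·e^(−rT) = (82.5434 − 71.12) × 0.917938 = 10.4860
Value = A$10.49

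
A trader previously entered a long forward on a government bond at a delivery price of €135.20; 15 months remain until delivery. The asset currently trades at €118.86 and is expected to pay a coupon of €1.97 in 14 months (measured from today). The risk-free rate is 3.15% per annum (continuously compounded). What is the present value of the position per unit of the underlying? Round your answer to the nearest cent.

-€13.02

PV(remaining coupons) I = 1.97·e^(−0.0315·14/12) = 1.8989
Current forward F = (S − I)·e^(rT) = (118.86 − 1.8989)·e^(0.0315·15/12) = 116.9611 × 1.040160 = 121.6583
Value (long) = (F − K)·e^(−rT) = (121.6583 − 135.20) × 0.961390 = -13.0189
Value = -€13.02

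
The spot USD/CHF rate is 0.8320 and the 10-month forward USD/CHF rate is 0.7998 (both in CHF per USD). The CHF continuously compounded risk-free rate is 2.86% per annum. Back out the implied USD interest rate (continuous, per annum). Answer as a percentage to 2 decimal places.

7.60%

F = S·e^((r_CHF − r_USD)T) ⇒ r_USD = r_CHF − ln(F/S)/T
ln(0.7998/0.8320) = -0.039471; /(10/12) = -0.047365
r_USD = 0.0286 + 0.047365 = 0.075965
r_USD = 7.60%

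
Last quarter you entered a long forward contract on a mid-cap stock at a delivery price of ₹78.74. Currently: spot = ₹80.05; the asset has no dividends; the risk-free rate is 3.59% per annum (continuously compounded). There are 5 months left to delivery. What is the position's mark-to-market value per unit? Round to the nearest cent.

Current fair forward for the remaining 5 months: F = S·e^(r·T), r = 0.0359
F = 80.05 · e^(0.0359 × 5/12) = 80.05 × 1.015071 = 81.2564
Value of long forward = (F − K)·e^(−rT) = (81.2564 − 78.74) · e^(−0.0359·5/12)
= 2.5164 × 0.985153 = 2.48

₹2.48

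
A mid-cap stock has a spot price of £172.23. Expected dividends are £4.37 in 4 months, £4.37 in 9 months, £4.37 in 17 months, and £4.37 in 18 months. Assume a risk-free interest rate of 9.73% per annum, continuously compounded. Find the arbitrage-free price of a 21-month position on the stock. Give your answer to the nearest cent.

£185.38

PV(dividends) I = 4.37·e^(−0.0973·4/12) + 4.37·e^(−0.0973·9/12) + 4.37·e^(−0.0973·17/12) + 4.37·e^(−0.0973·18/12)
I = 4.2305 + 4.0625 + 3.8073 + 3.7766 = 15.8769
F = (S − I)·e^(rT) = (172.23 − 15.8769) · e^(0.0973·21/12)
= 156.3531 · e^0.170275 = 156.3531 × 1.185631 = £185.38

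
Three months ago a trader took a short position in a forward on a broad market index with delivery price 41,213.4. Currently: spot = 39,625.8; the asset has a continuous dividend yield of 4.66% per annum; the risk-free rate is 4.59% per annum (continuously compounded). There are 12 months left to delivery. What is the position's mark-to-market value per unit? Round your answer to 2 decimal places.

Current fair forward for the remaining 12 months: F = S·e^((r − q)·T), (r − q) = 0.0459 − 0.0466 = -0.0007
F = 39625.8 · e^(-0.0007 × 12/12) = 39625.8 × 0.99930024 = 39598.0715
Value of long forward = (F − K)·e^(−rT) = (39598.0715 − 41213.4) · e^(−0.0459·12/12)
= -1615.3285 × 0.95513747 = -1542.86
Short position value = −(long value) = 1542.86

1542.86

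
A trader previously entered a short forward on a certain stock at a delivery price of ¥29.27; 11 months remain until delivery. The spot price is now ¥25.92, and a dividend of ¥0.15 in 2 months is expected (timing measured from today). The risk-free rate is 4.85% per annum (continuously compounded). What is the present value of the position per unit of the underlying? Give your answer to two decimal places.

PV(remaining dividends) I = 0.15·e^(−0.0485·2/12) = 0.1488
Current forward F = (S − I)·e^(rT) = (25.92 − 0.1488)·e^(0.0485·11/12) = 25.7712 × 1.045461 = 26.9428
Value (long) = (F − K)·e^(−rT) = (26.9428 − 29.27) × 0.956515 = -2.2260
Short position value = −(long value) = ¥2.23

¥2.23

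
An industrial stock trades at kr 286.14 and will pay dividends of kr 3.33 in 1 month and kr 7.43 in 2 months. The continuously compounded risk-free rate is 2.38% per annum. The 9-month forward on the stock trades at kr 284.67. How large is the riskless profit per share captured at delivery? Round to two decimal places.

kr 4.29 per share

PV(dividends) I = 3.33·e^(−0.0238·1/12) + 7.43·e^(−0.0238·2/12) = 10.7240
Fair forward F* = (S − I)·e^(rT) = (286.14 − 10.7240)·e^0.017850 = 275.4160 × 1.018010 = 280.3762
Market kr 284.67 > fair 280.3762: forward overpriced → cash-and-carry (borrow at r, buy the stock and collect the dividends, short the forward).
Profit at T = |F_mkt − F*| = |284.67 − 280.3762| = kr 4.29 per share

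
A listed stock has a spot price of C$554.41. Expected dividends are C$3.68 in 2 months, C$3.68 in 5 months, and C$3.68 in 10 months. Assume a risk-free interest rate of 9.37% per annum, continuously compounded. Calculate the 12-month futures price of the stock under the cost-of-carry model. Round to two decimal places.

C$597.27

PV(dividends) I = 3.68·e^(−0.0937·2/12) + 3.68·e^(−0.0937·5/12) + 3.68·e^(−0.0937·10/12)
I = 3.6230 + 3.5391 + 3.4036 = 10.5657
F = (S − I)·e^(rT) = (554.41 − 10.5657) · e^(0.0937·12/12)
= 543.8443 · e^0.093700 = 543.8443 × 1.098230 = C$597.27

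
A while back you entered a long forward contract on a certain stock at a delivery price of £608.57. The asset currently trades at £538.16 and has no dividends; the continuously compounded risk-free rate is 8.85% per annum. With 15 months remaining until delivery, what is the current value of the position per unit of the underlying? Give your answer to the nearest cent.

Current fair forward for the remaining 15 months: F = S·e^(r·T), r = 0.0885
F = 538.16 · e^(0.0885 × 15/12) = 538.16 × 1.116976 = 601.1118
Value of long forward = (F − K)·e^(−rT) = (601.1118 − 608.57) · e^(−0.0885·15/12)
= -7.4582 × 0.895274 = -6.68

-£6.68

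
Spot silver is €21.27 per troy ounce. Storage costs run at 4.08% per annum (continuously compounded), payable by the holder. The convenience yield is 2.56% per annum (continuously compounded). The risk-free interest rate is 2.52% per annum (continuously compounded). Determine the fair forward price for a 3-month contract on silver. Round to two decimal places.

Net carry = r + u − y = 0.0252 + 0.0408 − 0.0256 = 0.0404
F = S·e^((r+u−y)T) = 21.27 · e^(0.0404 × 3/12) = 21.27 · e^0.010100
= 21.27 × 1.010151 = €21.49 per troy ounce

€21.49 per troy ounce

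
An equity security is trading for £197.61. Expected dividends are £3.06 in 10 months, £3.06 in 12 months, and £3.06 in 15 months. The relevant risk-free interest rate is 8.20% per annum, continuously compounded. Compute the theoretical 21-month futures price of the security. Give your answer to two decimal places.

£218.36

PV(dividends) I = 3.06·e^(−0.0820·10/12) + 3.06·e^(−0.0820·12/12) + 3.06·e^(−0.0820·15/12)
I = 2.8579 + 2.8191 + 2.7619 = 8.4389
F = (S − I)·e^(rT) = (197.61 − 8.4389) · e^(0.0820·21/12)
= 189.1711 · e^0.143500 = 189.1711 × 1.154307 = £218.36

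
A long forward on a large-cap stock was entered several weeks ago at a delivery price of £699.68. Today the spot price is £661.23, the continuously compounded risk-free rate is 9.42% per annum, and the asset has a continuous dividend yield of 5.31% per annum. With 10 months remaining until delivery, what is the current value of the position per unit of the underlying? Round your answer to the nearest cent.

Current fair forward for the remaining 10 months: F = S·e^((r − q)·T), (r − q) = 0.0942 − 0.0531 = 0.0411
F = 661.23 · e^(0.0411 × 10/12) = 661.23 × 1.034843 = 684.2692
Value of long forward = (F − K)·e^(−rT) = (684.2692 − 699.68) · e^(−0.0942·10/12)
= -15.4108 × 0.924502 = -14.25

-£14.25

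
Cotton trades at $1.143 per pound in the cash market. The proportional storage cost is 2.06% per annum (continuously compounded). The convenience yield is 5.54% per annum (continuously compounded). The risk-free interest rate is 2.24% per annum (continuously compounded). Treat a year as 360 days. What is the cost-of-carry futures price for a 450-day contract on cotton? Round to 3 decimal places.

Net carry = r + u − y = 0.0224 + 0.0206 − 0.0554 = -0.0124
F = S·e^((r+u−y)T) = 1.143 · e^(-0.0124 × 450/360) = 1.143 · e^-0.015500
= 1.143 × 0.984620 = $1.125 per pound

$1.125 per pound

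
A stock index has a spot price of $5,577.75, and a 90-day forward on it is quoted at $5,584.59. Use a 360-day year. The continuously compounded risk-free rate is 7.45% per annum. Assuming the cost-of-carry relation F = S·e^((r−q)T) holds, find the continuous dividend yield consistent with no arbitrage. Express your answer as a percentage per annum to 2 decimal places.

From F = S·e^((r−q)T): (r − q) = ln(F/S)/T
ln(5584.59/5577.75) = ln(1.001226) = 0.001225
(r − q) = 0.001225 / (90/360) = 0.004900
q = r − ln(F/S)/T = 0.0745 − 0.004900 = 0.069600
q = 6.96%

6.96%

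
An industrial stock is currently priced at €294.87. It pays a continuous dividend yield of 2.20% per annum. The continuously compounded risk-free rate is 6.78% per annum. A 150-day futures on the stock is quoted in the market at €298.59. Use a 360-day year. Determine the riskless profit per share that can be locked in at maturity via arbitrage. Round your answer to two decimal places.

Fair futures: F* = S·e^(carry·T), with carry = (r − q) = 0.0678 − 0.0220 = 0.0458
F* = 294.87 · e^(0.0458 × 150/360) = 294.87 · e^0.019083 = 294.87 × 1.019266 = €300.5510
Market €298.59 < fair €300.5510: forward underpriced → reverse cash-and-carry (short spot, go long the forward).
At maturity, profit = |F_mkt − F*| = |298.59 − 300.5510| = €1.96 per share

€1.96 per share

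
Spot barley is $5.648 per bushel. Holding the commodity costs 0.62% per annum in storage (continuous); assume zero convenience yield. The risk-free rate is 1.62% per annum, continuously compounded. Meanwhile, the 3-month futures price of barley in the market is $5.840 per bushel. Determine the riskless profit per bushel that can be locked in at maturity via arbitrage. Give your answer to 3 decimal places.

Fair futures: F* = S·e^(carry·T), with carry = (r + u) = 0.0162 + 0.0062 = 0.0224
F* = 5.648 · e^(0.0224 × 3/12) = 5.648 · e^0.005600 = 5.648 × 1.005616 = $5.6797
Market $5.840 > fair $5.6797: forward overpriced → cash-and-carry (buy spot, short the forward).
At maturity, profit = |F_mkt − F*| = |5.840 − 5.6797| = $0.160 per bushel

$0.160 per bushel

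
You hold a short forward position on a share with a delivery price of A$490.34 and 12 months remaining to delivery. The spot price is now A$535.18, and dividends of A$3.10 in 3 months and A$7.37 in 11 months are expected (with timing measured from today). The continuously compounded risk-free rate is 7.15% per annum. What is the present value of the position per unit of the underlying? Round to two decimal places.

PV(remaining dividends) I = 3.10·e^(−0.0715·3/12) + 7.37·e^(−0.0715·11/12) = 9.9475
Current forward F = (S − I)·e^(rT) = (535.18 − 9.9475)·e^(0.0715·12/12) = 525.2325 × 1.074118 = 564.1617
Value (long) = (F − K)·e^(−rT) = (564.1617 − 490.34) × 0.930996 = 68.7277
Short position value = −(long value) = -A$68.73

-A$68.73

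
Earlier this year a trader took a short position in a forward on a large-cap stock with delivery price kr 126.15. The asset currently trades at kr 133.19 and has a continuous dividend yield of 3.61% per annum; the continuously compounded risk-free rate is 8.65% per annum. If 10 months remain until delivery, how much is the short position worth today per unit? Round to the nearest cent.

-kr 11.87

Current fair forward for the remaining 10 months: F = S·e^((r − q)·T), (r − q) = 0.0865 − 0.0361 = 0.0504
F = 133.19 · e^(0.0504 × 10/12) = 133.19 × 1.042894 = 138.9031
Value of long forward = (F − K)·e^(−rT) = (138.9031 − 126.15) · e^(−0.0865·10/12)
= 12.7531 × 0.930453 = 11.87
Short position value = −(long value) = -kr 11.87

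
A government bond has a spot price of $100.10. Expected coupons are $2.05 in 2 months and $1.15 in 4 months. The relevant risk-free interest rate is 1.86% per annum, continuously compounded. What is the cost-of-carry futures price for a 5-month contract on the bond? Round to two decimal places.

$97.67

PV(coupons) I = 2.05·e^(−0.0186·2/12) + 1.15·e^(−0.0186·4/12)
I = 2.0437 + 1.1429 = 3.1866
F = (S − I)·e^(rT) = (100.10 − 3.1866) · e^(0.0186·5/12)
= 96.9134 · e^0.007750 = 96.9134 × 1.007780 = $97.67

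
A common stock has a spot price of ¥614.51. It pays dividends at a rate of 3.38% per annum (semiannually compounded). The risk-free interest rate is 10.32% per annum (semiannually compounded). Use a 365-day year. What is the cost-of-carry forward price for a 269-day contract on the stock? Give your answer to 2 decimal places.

F = S · (1+r/2)^(2T) / (1+q/2)^(2T)
= 614.51 × 1.076979 / 1.025010 = 614.51 × 1.050701
F = ¥645.67

¥645.67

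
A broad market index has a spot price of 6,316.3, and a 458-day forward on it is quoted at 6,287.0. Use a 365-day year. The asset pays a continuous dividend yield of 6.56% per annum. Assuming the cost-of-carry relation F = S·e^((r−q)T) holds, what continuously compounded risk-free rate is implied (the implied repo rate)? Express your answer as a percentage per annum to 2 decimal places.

6.19%

From F = S·e^((r−q)T): (r − q) = ln(F/S)/T
ln(6287.0/6316.3) = ln(0.995361) = -0.004650
(r − q) = -0.004650 / (458/365) = -0.003706
r = ln(F/S)/T + q = -0.003706 + 0.0656 = 0.061894
r = 6.19%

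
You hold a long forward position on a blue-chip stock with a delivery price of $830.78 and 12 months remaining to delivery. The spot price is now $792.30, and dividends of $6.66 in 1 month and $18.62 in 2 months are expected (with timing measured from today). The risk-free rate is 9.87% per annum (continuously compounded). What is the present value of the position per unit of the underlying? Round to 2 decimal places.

$14.68

PV(remaining dividends) I = 6.66·e^(−0.0987·1/12) + 18.62·e^(−0.0987·2/12) = 24.9217
Current forward F = (S − I)·e^(rT) = (792.30 − 24.9217)·e^(0.0987·12/12) = 767.3783 × 1.103735 = 846.9823
Value (long) = (F − K)·e^(−rT) = (846.9823 − 830.78) × 0.906014 = 14.6795
Value = $14.68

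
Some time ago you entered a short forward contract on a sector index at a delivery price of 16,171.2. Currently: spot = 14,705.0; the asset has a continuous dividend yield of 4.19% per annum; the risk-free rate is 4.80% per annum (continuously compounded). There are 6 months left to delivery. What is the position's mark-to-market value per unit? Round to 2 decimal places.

1387.58

Current fair forward for the remaining 6 months: F = S·e^((r − q)·T), (r − q) = 0.0480 − 0.0419 = 0.0061
F = 14705.0 · e^(0.0061 × 6/12) = 14705.0 × 1.00305466 = 14749.9188
Value of long forward = (F − K)·e^(−rT) = (14749.9188 − 16171.2) · e^(−0.0480·6/12)
= -1421.2812 × 0.97628571 = -1387.58
Short position value = −(long value) = 1387.58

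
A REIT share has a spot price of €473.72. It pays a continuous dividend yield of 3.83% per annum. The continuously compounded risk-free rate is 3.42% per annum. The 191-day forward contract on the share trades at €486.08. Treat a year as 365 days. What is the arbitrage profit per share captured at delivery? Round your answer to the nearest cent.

€13.38 per share

Fair forward: F* = S·e^(carry·T), with carry = (r − q) = 0.0342 − 0.0383 = -0.0041
F* = 473.72 · e^(-0.0041 × 191/365) = 473.72 · e^-0.002145 = 473.72 × 0.997857 = €472.7048
Market €486.08 > fair €472.7048: forward overpriced → cash-and-carry (buy spot, short the forward).
At maturity, profit = |F_mkt − F*| = |486.08 − 472.7048| = €13.38 per share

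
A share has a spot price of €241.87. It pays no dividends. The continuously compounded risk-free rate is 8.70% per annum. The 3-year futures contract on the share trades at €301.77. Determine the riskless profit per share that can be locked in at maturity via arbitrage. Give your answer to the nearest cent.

Fair futures: F* = S·e^(carry·T), with carry = r = 0.0870
F* = 241.87 · e^(0.0870 × 3) = 241.87 · e^0.261000 = 241.87 × 1.298228 = €314.0024
Market €301.77 < fair €314.0024: forward underpriced → reverse cash-and-carry (short spot, go long the forward).
At maturity, profit = |F_mkt − F*| = |301.77 − 314.0024| = €12.23 per share

€12.23 per share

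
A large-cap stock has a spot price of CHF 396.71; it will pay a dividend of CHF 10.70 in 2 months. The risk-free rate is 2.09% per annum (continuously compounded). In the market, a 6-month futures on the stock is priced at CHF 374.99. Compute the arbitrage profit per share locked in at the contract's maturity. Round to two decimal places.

CHF 15.11 per share

PV(dividends) I = 10.70·e^(−0.0209·2/12) = 10.6628
Fair futures F* = (S − I)·e^(rT) = (396.71 − 10.6628)·e^0.010450 = 386.0472 × 1.010505 = 390.1026
Market CHF 374.99 < fair 390.1026: forward underpriced → reverse cash-and-carry (short the stock, invest proceeds at r, pay the dividends, go long the forward).
Profit at T = |F_mkt − F*| = |374.99 − 390.1026| = CHF 15.11 per share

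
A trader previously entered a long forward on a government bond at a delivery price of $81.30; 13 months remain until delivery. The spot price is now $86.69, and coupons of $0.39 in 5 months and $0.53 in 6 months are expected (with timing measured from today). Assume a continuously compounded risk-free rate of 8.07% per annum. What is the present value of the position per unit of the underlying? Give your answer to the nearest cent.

$11.31

PV(remaining coupons) I = 0.39·e^(−0.0807·5/12) + 0.53·e^(−0.0807·6/12) = 0.8861
Current forward F = (S − I)·e^(rT) = (86.69 − 0.8861)·e^(0.0807·13/12) = 85.8039 × 1.091360 = 93.6429
Value (long) = (F − K)·e^(−rT) = (93.6429 − 81.30) × 0.916288 = 11.3097
Value = $11.31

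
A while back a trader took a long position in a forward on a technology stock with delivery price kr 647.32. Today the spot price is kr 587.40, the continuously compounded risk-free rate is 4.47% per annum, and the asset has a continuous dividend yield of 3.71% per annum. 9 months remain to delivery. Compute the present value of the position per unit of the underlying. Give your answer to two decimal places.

Current fair forward for the remaining 9 months: F = S·e^((r − q)·T), (r − q) = 0.0447 − 0.0371 = 0.0076
F = 587.40 · e^(0.0076 × 9/12) = 587.40 × 1.005716 = 590.7576
Value of long forward = (F − K)·e^(−rT) = (590.7576 − 647.32) · e^(−0.0447·9/12)
= -56.5624 × 0.967031 = -54.70

-kr 54.70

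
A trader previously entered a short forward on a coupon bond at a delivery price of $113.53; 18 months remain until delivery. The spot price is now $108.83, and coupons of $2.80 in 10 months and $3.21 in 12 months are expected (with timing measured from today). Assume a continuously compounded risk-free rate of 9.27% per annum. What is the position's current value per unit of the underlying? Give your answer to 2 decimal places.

-$4.52

PV(remaining coupons) I = 2.80·e^(−0.0927·10/12) + 3.21·e^(−0.0927·12/12) = 5.5177
Current forward F = (S − I)·e^(rT) = (108.83 − 5.5177)·e^(0.0927·18/12) = 103.3123 × 1.149182 = 118.7246
Value (long) = (F − K)·e^(−rT) = (118.7246 − 113.53) × 0.870185 = 4.5203
Short position value = −(long value) = -$4.52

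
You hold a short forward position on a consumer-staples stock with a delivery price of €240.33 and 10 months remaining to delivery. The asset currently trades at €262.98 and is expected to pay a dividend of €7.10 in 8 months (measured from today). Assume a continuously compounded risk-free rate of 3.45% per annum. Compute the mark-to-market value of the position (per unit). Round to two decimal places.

-€22.52

PV(remaining dividends) I = 7.10·e^(−0.0345·8/12) = 6.9386
Current forward F = (S − I)·e^(rT) = (262.98 − 6.9386)·e^(0.0345·10/12) = 256.0414 × 1.029167 = 263.5094
Value (long) = (F − K)·e^(−rT) = (263.5094 − 240.33) × 0.971659 = 22.5225
Short position value = −(long value) = -€22.52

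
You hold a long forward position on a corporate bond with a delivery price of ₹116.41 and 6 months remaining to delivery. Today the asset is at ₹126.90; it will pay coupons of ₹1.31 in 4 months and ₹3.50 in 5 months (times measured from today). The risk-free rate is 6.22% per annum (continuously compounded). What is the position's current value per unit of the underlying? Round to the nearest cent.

₹9.36

PV(remaining coupons) I = 1.31·e^(−0.0622·4/12) + 3.50·e^(−0.0622·5/12) = 4.6936
Current forward F = (S − I)·e^(rT) = (126.90 − 4.6936)·e^(0.0622·6/12) = 122.2064 × 1.031589 = 126.0668
Value (long) = (F − K)·e^(−rT) = (126.0668 − 116.41) × 0.969379 = 9.3611
Value = ₹9.36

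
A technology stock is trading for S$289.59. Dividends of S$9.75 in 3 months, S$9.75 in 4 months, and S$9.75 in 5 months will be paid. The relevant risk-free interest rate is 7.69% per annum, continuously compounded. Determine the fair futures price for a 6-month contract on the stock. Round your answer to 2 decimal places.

S$271.31

PV(dividends) I = 9.75·e^(−0.0769·3/12) + 9.75·e^(−0.0769·4/12) + 9.75·e^(−0.0769·5/12)
I = 9.5643 + 9.5033 + 9.4425 = 28.5101
F = (S − I)·e^(rT) = (289.59 − 28.5101) · e^(0.0769·6/12)
= 261.0799 · e^0.038450 = 261.0799 × 1.039199 = S$271.31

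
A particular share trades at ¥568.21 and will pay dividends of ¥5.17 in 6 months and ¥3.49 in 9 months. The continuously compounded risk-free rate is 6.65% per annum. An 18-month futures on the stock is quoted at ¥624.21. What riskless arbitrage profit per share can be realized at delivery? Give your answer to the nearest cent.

¥5.59 per share

PV(dividends) I = 5.17·e^(−0.0665·6/12) + 3.49·e^(−0.0665·9/12) = 8.3211
Fair futures F* = (S − I)·e^(rT) = (568.21 − 8.3211)·e^0.099750 = 559.8889 × 1.104895 = 618.6184
Market ¥624.21 > fair 618.6184: forward overpriced → cash-and-carry (borrow at r, buy the stock and collect the dividends, short the forward).
Profit at T = |F_mkt − F*| = |624.21 − 618.6184| = ¥5.59 per share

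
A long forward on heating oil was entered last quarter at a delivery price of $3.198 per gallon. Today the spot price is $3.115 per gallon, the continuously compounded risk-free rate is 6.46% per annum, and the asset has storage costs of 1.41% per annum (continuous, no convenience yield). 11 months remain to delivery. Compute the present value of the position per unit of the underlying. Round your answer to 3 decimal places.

$0.141 per gallon

Current fair forward for the remaining 11 months: F = S·e^((r + u)·T), (r + u) = 0.0646 + 0.0141 = 0.0787
F = 3.115 · e^(0.0787 × 11/12) = 3.115 × 1.074808 = 3.3480
Value of long forward = (F − K)·e^(−rT) = (3.3480 − 3.198) · e^(−0.0646·11/12)
= 0.1500 × 0.942503 = 0.141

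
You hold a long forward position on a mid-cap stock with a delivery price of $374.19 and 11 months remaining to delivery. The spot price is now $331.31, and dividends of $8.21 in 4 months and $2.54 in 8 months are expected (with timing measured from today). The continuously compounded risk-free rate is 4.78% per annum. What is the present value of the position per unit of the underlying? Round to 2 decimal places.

PV(remaining dividends) I = 8.21·e^(−0.0478·4/12) + 2.54·e^(−0.0478·8/12) = 10.5406
Current forward F = (S − I)·e^(rT) = (331.31 − 10.5406)·e^(0.0478·11/12) = 320.7694 × 1.044791 = 335.1370
Value (long) = (F − K)·e^(−rT) = (335.1370 − 374.19) × 0.957129 = -37.3788
Value = -$37.38

-$37.38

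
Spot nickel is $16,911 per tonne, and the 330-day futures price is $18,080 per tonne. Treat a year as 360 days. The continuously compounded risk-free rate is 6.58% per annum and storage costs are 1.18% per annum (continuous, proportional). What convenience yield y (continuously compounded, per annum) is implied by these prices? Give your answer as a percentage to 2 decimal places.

F = S·e^((r+u−y)T) ⇒ (r+u−y) = ln(F/S)/T
ln(18080/16911) = 0.066842; /T ⇒ 0.072919
y = r + u − ln(F/S)/T = 0.0658 + 0.0118 − 0.072919 = 0.004681
y = 0.47%

0.47%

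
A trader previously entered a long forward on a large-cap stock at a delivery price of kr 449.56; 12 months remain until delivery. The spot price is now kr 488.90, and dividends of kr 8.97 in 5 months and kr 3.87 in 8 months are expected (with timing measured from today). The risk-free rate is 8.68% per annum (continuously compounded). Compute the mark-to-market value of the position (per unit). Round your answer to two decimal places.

kr 64.41

PV(remaining dividends) I = 8.97·e^(−0.0868·5/12) + 3.87·e^(−0.0868·8/12) = 12.3038
Current forward F = (S − I)·e^(rT) = (488.90 − 12.3038)·e^(0.0868·12/12) = 476.5962 × 1.090679 = 519.8135
Value (long) = (F − K)·e^(−rT) = (519.8135 − 449.56) × 0.916860 = 64.4126
Value = kr 64.41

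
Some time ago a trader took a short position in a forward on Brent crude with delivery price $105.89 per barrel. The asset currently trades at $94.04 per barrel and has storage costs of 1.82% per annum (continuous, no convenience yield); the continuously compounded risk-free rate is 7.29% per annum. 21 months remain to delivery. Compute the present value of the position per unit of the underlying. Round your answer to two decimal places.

-$3.88 per barrel

Current fair forward for the remaining 21 months: F = S·e^((r + u)·T), (r + u) = 0.0729 + 0.0182 = 0.0911
F = 94.04 · e^(0.0911 × 21/12) = 94.04 × 1.172836 = 110.2935
Value of long forward = (F − K)·e^(−rT) = (110.2935 − 105.89) · e^(−0.0729·21/12)
= 4.4035 × 0.880227 = 3.88
Short position value = −(long value) = -$3.88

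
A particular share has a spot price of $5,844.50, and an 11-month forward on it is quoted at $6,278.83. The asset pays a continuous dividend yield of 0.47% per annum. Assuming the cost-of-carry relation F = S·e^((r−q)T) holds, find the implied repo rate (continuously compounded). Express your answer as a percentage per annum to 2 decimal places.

From F = S·e^((r−q)T): (r − q) = ln(F/S)/T
ln(6278.83/5844.50) = ln(1.074314) = 0.071682
(r − q) = 0.071682 / (11/12) = 0.078199
r = ln(F/S)/T + q = 0.078199 + 0.0047 = 0.082899
r = 8.29%

8.29%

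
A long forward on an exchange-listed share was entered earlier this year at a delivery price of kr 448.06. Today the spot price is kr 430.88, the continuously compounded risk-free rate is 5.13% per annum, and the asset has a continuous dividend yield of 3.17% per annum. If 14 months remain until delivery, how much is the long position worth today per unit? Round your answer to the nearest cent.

Current fair forward for the remaining 14 months: F = S·e^((r − q)·T), (r − q) = 0.0513 − 0.0317 = 0.0196
F = 430.88 · e^(0.0196 × 14/12) = 430.88 × 1.023130 = 440.8463
Value of long forward = (F − K)·e^(−rT) = (440.8463 − 448.06) · e^(−0.0513·14/12)
= -7.2137 × 0.941906 = -6.79

-kr 6.79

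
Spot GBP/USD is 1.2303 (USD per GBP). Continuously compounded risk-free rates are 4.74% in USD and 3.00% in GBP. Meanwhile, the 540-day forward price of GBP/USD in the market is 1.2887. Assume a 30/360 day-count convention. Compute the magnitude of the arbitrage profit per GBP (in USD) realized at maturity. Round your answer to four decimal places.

0.0259 per GBP (in USD)

Fair forward: F* = S·e^(carry·T), with carry = (r_USD − r_GBP) = 0.0474 − 0.0300 = 0.0174
F* = 1.2303 · e^(0.0174 × 540/360) = 1.2303 · e^0.026100 = 1.2303 × 1.026444 = 1.2628
Market 1.2887 > fair 1.2628: forward overpriced → cash-and-carry (buy spot, short the forward).
At maturity, profit = |F_mkt − F*| = |1.2887 − 1.2628| = 0.0259 per GBP (in USD)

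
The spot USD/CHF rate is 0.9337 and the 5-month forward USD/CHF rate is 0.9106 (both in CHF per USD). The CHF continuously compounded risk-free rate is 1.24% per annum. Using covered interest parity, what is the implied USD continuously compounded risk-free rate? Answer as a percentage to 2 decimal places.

F = S·e^((r_CHF − r_USD)T) ⇒ r_USD = r_CHF − ln(F/S)/T
ln(0.9106/0.9337) = -0.025051; /(5/12) = -0.060122
r_USD = 0.0124 + 0.060122 = 0.072522
r_USD = 7.25%

7.25%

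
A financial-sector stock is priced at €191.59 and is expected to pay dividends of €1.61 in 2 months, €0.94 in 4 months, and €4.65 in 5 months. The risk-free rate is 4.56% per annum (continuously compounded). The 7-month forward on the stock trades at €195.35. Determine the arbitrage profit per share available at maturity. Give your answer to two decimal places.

PV(dividends) I = 1.61·e^(−0.0456·2/12) + 0.94·e^(−0.0456·4/12) + 4.65·e^(−0.0456·5/12) = 7.0861
Fair forward F* = (S − I)·e^(rT) = (191.59 − 7.0861)·e^0.026600 = 184.5039 × 1.026957 = 189.4776
Market €195.35 > fair 189.4776: forward overpriced → cash-and-carry (borrow at r, buy the stock and collect the dividends, short the forward).
Profit at T = |F_mkt − F*| = |195.35 − 189.4776| = €5.87 per share

€5.87 per share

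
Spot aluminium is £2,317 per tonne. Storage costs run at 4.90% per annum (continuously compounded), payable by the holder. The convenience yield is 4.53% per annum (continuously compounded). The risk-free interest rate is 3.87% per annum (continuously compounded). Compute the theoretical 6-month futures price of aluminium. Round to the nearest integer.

Net carry = r + u − y = 0.0387 + 0.0490 − 0.0453 = 0.0424
F = S·e^((r+u−y)T) = 2317 · e^(0.0424 × 6/12) = 2317 · e^0.021200
= 2317 × 1.021426 = £2,367 per tonne

£2,367 per tonne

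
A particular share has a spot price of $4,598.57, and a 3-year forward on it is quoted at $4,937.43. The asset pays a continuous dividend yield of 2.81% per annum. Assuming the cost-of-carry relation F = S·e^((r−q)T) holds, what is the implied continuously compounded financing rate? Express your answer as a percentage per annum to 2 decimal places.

From F = S·e^((r−q)T): (r − q) = ln(F/S)/T
ln(4937.43/4598.57) = ln(1.073688) = 0.071099
(r − q) = 0.071099 / (3) = 0.023700
r = ln(F/S)/T + q = 0.023700 + 0.0281 = 0.051800
r = 5.18%

5.18%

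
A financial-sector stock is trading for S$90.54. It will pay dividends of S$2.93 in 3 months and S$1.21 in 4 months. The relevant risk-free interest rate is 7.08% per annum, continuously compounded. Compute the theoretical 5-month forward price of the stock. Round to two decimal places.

S$89.07

PV(dividends) I = 2.93·e^(−0.0708·3/12) + 1.21·e^(−0.0708·4/12)
I = 2.8786 + 1.1818 = 4.0604
F = (S − I)·e^(rT) = (90.54 − 4.0604) · e^(0.0708·5/12)
= 86.4796 · e^0.029500 = 86.4796 × 1.029939 = S$89.07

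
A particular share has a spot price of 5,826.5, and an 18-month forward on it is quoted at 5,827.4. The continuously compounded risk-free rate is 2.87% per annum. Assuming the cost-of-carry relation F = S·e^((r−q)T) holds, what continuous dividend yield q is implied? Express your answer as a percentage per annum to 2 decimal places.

From F = S·e^((r−q)T): (r − q) = ln(F/S)/T
ln(5827.4/5826.5) = ln(1.000154) = 0.000154
(r − q) = 0.000154 / (18/12) = 0.000103
q = r − ln(F/S)/T = 0.0287 − 0.000103 = 0.028597
q = 2.86%

2.86%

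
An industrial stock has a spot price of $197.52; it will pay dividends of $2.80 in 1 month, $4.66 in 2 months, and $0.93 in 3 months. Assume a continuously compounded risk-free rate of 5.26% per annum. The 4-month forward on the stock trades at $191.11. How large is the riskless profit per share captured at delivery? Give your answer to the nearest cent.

$1.43 per share

PV(dividends) I = 2.80·e^(−0.0526·1/12) + 4.66·e^(−0.0526·2/12) + 0.93·e^(−0.0526·3/12) = 8.3249
Fair forward F* = (S − I)·e^(rT) = (197.52 − 8.3249)·e^0.017533 = 189.1951 × 1.017688 = 192.5416
Market $191.11 < fair 192.5416: forward underpriced → reverse cash-and-carry (short the stock, invest proceeds at r, pay the dividends, go long the forward).
Profit at T = |F_mkt − F*| = |191.11 − 192.5416| = $1.43 per share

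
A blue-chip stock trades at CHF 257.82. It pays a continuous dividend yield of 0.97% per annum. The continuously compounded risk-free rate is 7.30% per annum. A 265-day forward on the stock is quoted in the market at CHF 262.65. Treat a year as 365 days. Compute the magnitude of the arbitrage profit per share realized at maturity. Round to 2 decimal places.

Fair forward: F* = S·e^(carry·T), with carry = (r − q) = 0.0730 − 0.0097 = 0.0633
F* = 257.82 · e^(0.0633 × 265/365) = 257.82 · e^0.045958 = 257.82 × 1.047030 = CHF 269.9453
Market CHF 262.65 < fair CHF 269.9453: forward underpriced → reverse cash-and-carry (short spot, go long the forward).
At maturity, profit = |F_mkt − F*| = |262.65 − 269.9453| = CHF 7.30 per share

CHF 7.30 per share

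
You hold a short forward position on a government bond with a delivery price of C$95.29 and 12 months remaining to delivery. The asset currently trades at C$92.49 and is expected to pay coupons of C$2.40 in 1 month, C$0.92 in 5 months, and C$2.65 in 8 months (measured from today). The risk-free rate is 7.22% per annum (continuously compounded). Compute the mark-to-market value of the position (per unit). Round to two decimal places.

C$1.97

PV(remaining coupons) I = 2.40·e^(−0.0722·1/12) + 0.92·e^(−0.0722·5/12) + 2.65·e^(−0.0722·8/12) = 5.8038
Current forward F = (S − I)·e^(rT) = (92.49 − 5.8038)·e^(0.0722·12/12) = 86.6862 × 1.074870 = 93.1764
Value (long) = (F − K)·e^(−rT) = (93.1764 − 95.29) × 0.930345 = -1.9664
Short position value = −(long value) = C$1.97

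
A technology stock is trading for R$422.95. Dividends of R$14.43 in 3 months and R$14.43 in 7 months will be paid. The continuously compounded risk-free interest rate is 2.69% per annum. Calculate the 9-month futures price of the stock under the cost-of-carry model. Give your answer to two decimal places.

PV(dividends) I = 14.43·e^(−0.0269·3/12) + 14.43·e^(−0.0269·7/12)
I = 14.3333 + 14.2053 = 28.5386
F = (S − I)·e^(rT) = (422.95 − 28.5386) · e^(0.0269·9/12)
= 394.4114 · e^0.020175 = 394.4114 × 1.020380 = R$402.45

R$402.45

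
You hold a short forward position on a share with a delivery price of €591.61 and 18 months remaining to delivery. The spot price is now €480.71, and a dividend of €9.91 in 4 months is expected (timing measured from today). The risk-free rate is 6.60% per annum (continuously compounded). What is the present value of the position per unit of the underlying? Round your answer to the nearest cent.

€64.83

PV(remaining dividends) I = 9.91·e^(−0.0660·4/12) = 9.6944
Current forward F = (S − I)·e^(rT) = (480.71 − 9.6944)·e^(0.0660·18/12) = 471.0156 × 1.104066 = 520.0323
Value (long) = (F − K)·e^(−rT) = (520.0323 − 591.61) × 0.905743 = -64.8310
Short position value = −(long value) = €64.83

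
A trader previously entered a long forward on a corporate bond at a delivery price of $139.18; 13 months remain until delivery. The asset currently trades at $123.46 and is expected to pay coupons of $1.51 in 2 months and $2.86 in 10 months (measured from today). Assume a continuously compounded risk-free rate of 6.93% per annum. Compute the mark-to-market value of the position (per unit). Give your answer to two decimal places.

PV(remaining coupons) I = 1.51·e^(−0.0693·2/12) + 2.86·e^(−0.0693·10/12) = 4.1922
Current forward F = (S − I)·e^(rT) = (123.46 − 4.1922)·e^(0.0693·13/12) = 119.2678 × 1.077965 = 128.5665
Value (long) = (F − K)·e^(−rT) = (128.5665 − 139.18) × 0.927674 = -9.8459
Value = -$9.85

-$9.85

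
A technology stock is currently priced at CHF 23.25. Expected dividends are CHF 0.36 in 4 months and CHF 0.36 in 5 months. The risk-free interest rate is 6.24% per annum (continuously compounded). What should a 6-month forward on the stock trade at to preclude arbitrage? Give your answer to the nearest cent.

PV(dividends) I = 0.36·e^(−0.0624·4/12) + 0.36·e^(−0.0624·5/12)
I = 0.3526 + 0.3508 = 0.7034
F = (S − I)·e^(rT) = (23.25 − 0.7034) · e^(0.0624·6/12)
= 22.5466 · e^0.031200 = 22.5466 × 1.031692 = CHF 23.26

CHF 23.26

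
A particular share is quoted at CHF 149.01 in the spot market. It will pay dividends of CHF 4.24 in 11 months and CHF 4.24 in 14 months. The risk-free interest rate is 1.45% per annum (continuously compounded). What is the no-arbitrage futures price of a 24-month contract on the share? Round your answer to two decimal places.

PV(dividends) I = 4.24·e^(−0.0145·11/12) + 4.24·e^(−0.0145·14/12)
I = 4.1840 + 4.1689 = 8.3529
F = (S − I)·e^(rT) = (149.01 − 8.3529) · e^(0.0145·24/12)
= 140.6571 · e^0.029000 = 140.6571 × 1.029425 = CHF 144.80

CHF 144.80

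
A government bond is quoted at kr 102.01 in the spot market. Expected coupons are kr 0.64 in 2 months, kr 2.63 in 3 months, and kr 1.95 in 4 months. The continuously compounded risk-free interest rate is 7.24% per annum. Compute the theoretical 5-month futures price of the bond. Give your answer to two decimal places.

PV(coupons) I = 0.64·e^(−0.0724·2/12) + 2.63·e^(−0.0724·3/12) + 1.95·e^(−0.0724·4/12)
I = 0.6323 + 2.5828 + 1.9035 = 5.1186
F = (S − I)·e^(rT) = (102.01 − 5.1186) · e^(0.0724·5/12)
= 96.8914 · e^0.030167 = 96.8914 × 1.030627 = kr 99.86

kr 99.86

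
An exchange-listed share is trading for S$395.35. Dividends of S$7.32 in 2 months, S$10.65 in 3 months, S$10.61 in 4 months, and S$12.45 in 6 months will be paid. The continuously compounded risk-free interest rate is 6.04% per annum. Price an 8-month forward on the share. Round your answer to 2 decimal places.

PV(dividends) I = 7.32·e^(−0.0604·2/12) + 10.65·e^(−0.0604·3/12) + 10.61·e^(−0.0604·4/12) + 12.45·e^(−0.0604·6/12)
I = 7.2467 + 10.4904 + 10.3985 + 12.0796 = 40.2152
F = (S − I)·e^(rT) = (395.35 − 40.2152) · e^(0.0604·8/12)
= 355.1348 · e^0.040267 = 355.1348 × 1.041089 = S$369.73

S$369.73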